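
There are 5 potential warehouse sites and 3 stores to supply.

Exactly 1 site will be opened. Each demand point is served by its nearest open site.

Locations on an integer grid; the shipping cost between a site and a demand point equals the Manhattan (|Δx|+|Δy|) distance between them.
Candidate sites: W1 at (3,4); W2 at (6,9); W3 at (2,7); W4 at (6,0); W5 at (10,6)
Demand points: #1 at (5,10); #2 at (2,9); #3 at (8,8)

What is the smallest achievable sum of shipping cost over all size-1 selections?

9

Open {W2}.
  #1→W2 2, #2→W2 4, #3→W2 3  ⇒ total 9.
Compare {W3}: total 15.
Compare {W1}: total 23.
No size-1 selection does better; minimum is 9.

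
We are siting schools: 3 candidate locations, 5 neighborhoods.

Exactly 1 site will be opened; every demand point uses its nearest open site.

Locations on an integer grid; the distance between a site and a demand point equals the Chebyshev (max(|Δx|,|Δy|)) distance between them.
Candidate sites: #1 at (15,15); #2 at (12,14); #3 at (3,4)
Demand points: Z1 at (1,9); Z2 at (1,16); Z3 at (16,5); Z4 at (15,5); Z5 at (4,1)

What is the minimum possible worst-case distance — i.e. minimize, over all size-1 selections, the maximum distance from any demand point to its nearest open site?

Open {#2}.
  Farthest demand point is Z5 at distance 13 (to #2); all others are ≤ 13.
With {#3} the worst case is 13.
With {#1} the worst case is 14.
No size-1 selection achieves below 13.

13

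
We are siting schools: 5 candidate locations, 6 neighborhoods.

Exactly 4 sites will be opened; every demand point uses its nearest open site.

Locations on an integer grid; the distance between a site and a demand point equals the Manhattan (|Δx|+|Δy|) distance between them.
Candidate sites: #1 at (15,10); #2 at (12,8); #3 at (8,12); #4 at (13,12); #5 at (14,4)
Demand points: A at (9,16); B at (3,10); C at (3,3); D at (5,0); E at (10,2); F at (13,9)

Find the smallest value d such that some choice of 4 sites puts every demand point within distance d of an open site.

13

Open {#1, #2, #3, #5}.
  Farthest demand point is D at distance 13 (to #5); all others are ≤ 13.
With {#1, #2, #4, #5} the worst case is 13.
With {#1, #3, #4, #5} the worst case is 13.
No size-4 selection achieves below 13.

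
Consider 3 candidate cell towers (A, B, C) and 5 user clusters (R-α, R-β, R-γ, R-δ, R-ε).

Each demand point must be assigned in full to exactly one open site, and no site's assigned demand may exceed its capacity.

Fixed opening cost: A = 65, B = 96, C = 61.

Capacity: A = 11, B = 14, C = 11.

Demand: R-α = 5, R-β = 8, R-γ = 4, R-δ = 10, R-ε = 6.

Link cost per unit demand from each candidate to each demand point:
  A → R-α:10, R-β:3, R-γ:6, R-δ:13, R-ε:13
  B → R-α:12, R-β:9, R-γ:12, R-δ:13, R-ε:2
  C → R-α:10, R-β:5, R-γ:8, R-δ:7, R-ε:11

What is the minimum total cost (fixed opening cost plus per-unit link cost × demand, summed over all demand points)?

Open {A, B, C}; cheapest assignment that respects the capacities:
  A (cap 11, load 9): R-α, R-γ — cost 5×10 + 4×6 = 74
  B (cap 14, load 14): R-β, R-ε — cost 8×9 + 6×2 = 84
  C (cap 11, load 10): R-δ — cost 10×7 = 70
  Shipping 228, fixed 222 → total 450.
  Any other capacity-feasible assignment to {A, B, C} ships for at least 228.
Total demand is 33 and no other set of sites has combined capacity ≥ 33, so {A, B, C} is the only feasible choice of open sites. Minimum: 450.

450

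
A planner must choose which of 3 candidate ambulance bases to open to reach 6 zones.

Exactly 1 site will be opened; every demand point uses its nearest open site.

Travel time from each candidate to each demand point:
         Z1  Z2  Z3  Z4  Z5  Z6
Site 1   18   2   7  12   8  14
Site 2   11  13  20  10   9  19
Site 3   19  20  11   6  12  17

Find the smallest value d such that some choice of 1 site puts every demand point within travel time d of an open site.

18

Open {Site 1}.
  Farthest demand point is Z1 at travel time 18 (to Site 1); all others are ≤ 18.
With {Site 2} the worst case is 20.
With {Site 3} the worst case is 20.
No size-1 selection achieves below 18.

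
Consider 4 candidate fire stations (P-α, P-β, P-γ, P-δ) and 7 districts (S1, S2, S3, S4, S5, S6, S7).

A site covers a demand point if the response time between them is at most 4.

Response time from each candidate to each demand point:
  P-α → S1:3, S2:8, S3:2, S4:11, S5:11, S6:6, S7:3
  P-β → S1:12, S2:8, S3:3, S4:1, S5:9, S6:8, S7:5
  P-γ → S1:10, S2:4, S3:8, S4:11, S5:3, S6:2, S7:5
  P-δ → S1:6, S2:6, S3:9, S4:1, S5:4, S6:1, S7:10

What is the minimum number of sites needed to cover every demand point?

Coverage sets (demand points within 4 of each site):
  P-α: {S1, S3, S7}
  P-β: {S3, S4}
  P-γ: {S2, S5, S6}
  P-δ: {S4, S5, S6}
No 2 sites suffice: every size-2 union leaves at least one demand point uncovered.
But {P-α, P-β, P-γ} covers everything, so the minimum is 3.

3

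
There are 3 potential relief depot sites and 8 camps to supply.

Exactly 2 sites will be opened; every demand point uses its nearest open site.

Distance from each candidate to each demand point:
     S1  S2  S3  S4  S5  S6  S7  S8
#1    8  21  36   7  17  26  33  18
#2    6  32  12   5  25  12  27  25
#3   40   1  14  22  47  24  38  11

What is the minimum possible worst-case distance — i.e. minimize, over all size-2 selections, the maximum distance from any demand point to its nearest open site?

27

Open {#1, #2}.
  Farthest demand point is S7 at distance 27 (to #2); all others are ≤ 27.
With {#2, #3} the worst case is 27.
With {#1, #3} the worst case is 33.
No size-2 selection achieves below 27.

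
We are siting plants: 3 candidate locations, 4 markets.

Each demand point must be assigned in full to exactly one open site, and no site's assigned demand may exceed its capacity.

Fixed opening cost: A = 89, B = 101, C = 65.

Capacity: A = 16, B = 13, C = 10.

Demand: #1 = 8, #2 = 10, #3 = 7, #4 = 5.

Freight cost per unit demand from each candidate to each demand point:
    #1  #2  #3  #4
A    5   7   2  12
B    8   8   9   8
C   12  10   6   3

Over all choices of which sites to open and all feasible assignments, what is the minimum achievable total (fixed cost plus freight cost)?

404

Open {A, B, C}; cheapest assignment that respects the capacities:
  A (cap 16, load 15): #1, #3 — cost 8×5 + 7×2 = 54
  B (cap 13, load 10): #2 — cost 10×8 = 80
  C (cap 10, load 5): #4 — cost 5×3 = 15
  Shipping 149, fixed 255 → total 404.
  Any other capacity-feasible assignment to {A, B, C} ships for at least 149.
Total demand is 30 and no other set of sites has combined capacity ≥ 30, so {A, B, C} is the only feasible choice of open sites. Minimum: 404.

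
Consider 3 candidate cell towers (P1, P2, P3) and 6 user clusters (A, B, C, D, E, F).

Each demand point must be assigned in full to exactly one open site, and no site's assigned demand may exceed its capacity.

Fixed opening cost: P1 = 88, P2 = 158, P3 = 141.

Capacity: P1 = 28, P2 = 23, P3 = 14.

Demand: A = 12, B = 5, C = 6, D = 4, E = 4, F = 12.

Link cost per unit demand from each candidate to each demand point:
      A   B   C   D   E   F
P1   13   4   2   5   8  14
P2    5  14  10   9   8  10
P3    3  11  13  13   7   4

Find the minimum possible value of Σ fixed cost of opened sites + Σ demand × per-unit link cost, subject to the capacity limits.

Open {P1, P2}; cheapest assignment that respects the capacities:
  P1 (cap 28, load 27): B, C, D, F — cost 5×4 + 6×2 + 4×5 + 12×14 = 220
  P2 (cap 23, load 16): A, E — cost 12×5 + 4×8 = 92
  Shipping 312, fixed 246 → total 558.
  Any other capacity-feasible assignment to {P1, P2} ships for at least 312.
Compare {P1, P2, P3}: its best feasible assignment gives total 579.
Every other set of open sites that can feasibly serve all demand totals ≥ 579 even under its best assignment. Minimum: 558.

558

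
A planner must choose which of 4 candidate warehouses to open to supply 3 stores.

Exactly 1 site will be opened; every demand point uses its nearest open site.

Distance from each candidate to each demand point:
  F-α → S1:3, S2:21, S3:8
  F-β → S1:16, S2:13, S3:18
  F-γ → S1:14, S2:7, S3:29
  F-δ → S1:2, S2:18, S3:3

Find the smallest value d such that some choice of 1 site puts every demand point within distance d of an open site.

Open {F-β}.
  Farthest demand point is S3 at distance 18 (to F-β); all others are ≤ 18.
With {F-δ} the worst case is 18.
With {F-α} the worst case is 21.
No size-1 selection achieves below 18.

18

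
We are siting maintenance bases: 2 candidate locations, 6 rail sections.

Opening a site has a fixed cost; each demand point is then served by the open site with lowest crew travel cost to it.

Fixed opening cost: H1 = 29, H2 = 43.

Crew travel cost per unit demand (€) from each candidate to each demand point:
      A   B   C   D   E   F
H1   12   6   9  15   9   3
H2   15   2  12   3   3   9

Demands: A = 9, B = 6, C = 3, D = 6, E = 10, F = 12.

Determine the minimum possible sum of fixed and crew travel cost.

Open {H1, H2}: assign each demand point to its cheapest open site.
  A→H1 9×12=108, B→H2 6×2=12, C→H1 3×9=27, D→H2 6×3=18, E→H2 10×3=30, F→H1 12×3=36
  crew travel cost 231, fixed 72 → total 303.
Compare {H2}: crew travel cost 339 + fixed 43 = 382.
Compare {H1}: crew travel cost 387 + fixed 29 = 416.

303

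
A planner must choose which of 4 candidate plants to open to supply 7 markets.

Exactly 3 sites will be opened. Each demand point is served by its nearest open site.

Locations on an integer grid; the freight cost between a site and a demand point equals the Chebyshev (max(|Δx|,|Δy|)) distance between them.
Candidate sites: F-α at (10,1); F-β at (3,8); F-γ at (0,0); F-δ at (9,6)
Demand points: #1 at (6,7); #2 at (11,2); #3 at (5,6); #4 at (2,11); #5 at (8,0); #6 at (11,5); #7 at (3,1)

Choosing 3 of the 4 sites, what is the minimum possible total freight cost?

18

Open {F-α, F-β, F-γ}.
  #1→F-β 3, #2→F-α 1, #3→F-β 2, #4→F-β 3, #5→F-α 2, #6→F-α 4, #7→F-γ 3  ⇒ total 18.
Compare {F-α, F-β, F-δ}: total 19.
Compare {F-α, F-γ, F-δ}: total 22.
No size-3 selection does better; minimum is 18.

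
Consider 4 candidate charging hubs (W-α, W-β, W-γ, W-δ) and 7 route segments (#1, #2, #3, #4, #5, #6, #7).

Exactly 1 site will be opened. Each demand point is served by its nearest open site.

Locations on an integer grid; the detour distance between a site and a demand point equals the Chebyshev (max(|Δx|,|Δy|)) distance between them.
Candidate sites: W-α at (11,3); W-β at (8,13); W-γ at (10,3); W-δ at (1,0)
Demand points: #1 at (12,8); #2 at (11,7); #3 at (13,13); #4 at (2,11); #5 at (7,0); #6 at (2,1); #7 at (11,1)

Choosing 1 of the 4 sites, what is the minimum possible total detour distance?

Open {W-γ}.
  #1→W-γ 5, #2→W-γ 4, #3→W-γ 10, #4→W-γ 8, #5→W-γ 3, #6→W-γ 8, #7→W-γ 2  ⇒ total 40.
Compare {W-α}: total 43.
Compare {W-β}: total 59.
No size-1 selection does better; minimum is 40.

40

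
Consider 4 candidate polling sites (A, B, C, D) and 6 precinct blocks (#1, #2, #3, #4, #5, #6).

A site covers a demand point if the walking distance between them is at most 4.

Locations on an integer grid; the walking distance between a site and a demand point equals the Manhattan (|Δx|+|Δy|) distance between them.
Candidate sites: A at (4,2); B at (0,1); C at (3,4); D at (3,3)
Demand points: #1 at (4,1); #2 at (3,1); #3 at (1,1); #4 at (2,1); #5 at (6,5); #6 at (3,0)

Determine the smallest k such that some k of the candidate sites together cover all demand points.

Coverage sets (demand points within 4 of each site):
  A: {#1, #2, #3, #4, #6}
  B: {#1, #2, #3, #4, #6}
  C: {#1, #2, #4, #5, #6}
  D: {#1, #2, #3, #4, #6}
No single site covers all 6 demand points.
But {A, C} covers everything, so the minimum is 2.

2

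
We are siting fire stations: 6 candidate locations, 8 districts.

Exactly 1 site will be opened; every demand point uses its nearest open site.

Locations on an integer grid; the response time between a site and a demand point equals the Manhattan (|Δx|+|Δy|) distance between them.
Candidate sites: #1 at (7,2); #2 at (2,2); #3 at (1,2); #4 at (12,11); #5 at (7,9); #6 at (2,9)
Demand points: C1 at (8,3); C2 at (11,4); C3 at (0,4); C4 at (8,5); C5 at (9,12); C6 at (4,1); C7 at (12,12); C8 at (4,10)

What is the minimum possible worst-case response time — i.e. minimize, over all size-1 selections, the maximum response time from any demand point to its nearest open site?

Open {#5}.
  Farthest demand point is C3 at response time 12 (to #5); all others are ≤ 12.
With {#6} the worst case is 14.
With {#1} the worst case is 15.
No size-1 selection achieves below 12.

12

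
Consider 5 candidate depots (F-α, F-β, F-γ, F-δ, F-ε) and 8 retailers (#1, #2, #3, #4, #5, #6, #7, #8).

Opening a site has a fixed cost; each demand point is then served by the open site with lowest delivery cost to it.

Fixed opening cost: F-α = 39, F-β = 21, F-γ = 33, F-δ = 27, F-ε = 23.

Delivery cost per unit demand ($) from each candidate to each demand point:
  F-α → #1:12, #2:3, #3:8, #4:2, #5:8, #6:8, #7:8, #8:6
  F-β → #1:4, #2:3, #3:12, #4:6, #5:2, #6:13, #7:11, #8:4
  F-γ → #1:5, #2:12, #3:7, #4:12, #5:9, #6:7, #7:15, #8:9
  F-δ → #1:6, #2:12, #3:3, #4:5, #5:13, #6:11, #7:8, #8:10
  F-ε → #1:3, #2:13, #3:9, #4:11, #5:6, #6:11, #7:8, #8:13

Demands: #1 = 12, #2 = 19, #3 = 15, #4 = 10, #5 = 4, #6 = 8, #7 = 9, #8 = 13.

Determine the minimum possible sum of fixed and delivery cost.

453

Open {F-α, F-β, F-δ}: assign each demand point to its cheapest open site.
  #1→F-β 12×4=48, #2→F-α 19×3=57, #3→F-δ 15×3=45, #4→F-α 10×2=20, #5→F-β 4×2=8, #6→F-α 8×8=64, #7→F-α 9×8=72, #8→F-β 13×4=52
  delivery cost 366, fixed 87 → total 453.
Compare {F-α, F-β, F-δ, F-ε}: delivery cost 354 + fixed 110 = 464.
Compare {F-β, F-δ}: delivery cost 420 + fixed 48 = 468.
Compare {F-β, F-γ, F-δ}: delivery cost 388 + fixed 81 = 469.
All other subsets cost ≥ 464. Minimum total cost: 453.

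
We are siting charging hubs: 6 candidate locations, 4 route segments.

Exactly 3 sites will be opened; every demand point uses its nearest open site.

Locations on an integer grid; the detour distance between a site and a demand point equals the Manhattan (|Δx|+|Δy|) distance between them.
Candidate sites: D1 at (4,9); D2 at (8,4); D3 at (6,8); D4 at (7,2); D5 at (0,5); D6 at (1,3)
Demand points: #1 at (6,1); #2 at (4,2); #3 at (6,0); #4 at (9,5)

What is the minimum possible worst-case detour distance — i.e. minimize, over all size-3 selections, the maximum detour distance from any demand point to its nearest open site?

Open {D1, D2, D4}.
  Farthest demand point is #2 at detour distance 3 (to D4); all others are ≤ 3.
With {D2, D3, D4} the worst case is 3.
With {D2, D4, D5} the worst case is 3.
No size-3 selection achieves below 3.

3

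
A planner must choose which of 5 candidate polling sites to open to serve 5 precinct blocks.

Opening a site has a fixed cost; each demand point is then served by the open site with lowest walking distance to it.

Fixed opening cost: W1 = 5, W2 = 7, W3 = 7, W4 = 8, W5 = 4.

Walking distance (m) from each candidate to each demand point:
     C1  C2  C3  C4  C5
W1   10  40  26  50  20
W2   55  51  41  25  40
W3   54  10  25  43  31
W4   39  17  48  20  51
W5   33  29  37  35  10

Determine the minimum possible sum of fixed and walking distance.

Open {W1, W3, W4, W5}: assign each demand point to its cheapest open site.
  C1→W1 10, C2→W3 10, C3→W3 25, C4→W4 20, C5→W5 10
  walking distance 75, fixed 24 → total 99.
Compare {W1, W4, W5}: walking distance 83 + fixed 17 = 100.
Compare {W1, W2, W3, W5}: walking distance 80 + fixed 23 = 103.
Compare {W1, W3, W4}: walking distance 85 + fixed 20 = 105.
All other subsets cost ≥ 100. Minimum total cost: 99.

99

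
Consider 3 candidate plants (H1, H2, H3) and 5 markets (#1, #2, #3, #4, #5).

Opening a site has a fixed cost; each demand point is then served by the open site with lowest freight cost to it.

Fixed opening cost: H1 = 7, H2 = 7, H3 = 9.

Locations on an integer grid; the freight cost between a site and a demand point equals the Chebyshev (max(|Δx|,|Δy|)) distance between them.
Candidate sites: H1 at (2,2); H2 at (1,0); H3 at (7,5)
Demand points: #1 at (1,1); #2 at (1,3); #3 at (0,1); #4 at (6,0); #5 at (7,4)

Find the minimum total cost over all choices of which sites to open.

Open {H1}: assign each demand point to its cheapest open site.
  #1→H1 1, #2→H1 1, #3→H1 2, #4→H1 4, #5→H1 5
  freight cost 13, fixed 7 → total 20.
Compare {H2}: freight cost 16 + fixed 7 = 23.
Compare {H1, H3}: freight cost 9 + fixed 16 = 25.
Compare {H1, H2}: freight cost 12 + fixed 14 = 26.
All other subsets cost ≥ 23. Minimum total cost: 20.

20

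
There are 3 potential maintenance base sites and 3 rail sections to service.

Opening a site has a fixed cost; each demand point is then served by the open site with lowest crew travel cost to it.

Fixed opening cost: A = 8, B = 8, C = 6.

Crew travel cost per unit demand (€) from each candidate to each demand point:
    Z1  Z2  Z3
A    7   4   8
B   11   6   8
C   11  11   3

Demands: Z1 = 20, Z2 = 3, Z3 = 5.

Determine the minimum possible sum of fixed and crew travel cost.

Open {A, C}: assign each demand point to its cheapest open site.
  Z1→A 20×7=140, Z2→A 3×4=12, Z3→C 5×3=15
  crew travel cost 167, fixed 14 → total 181.
Compare {A, B, C}: crew travel cost 167 + fixed 22 = 189.
Compare {A}: crew travel cost 192 + fixed 8 = 200.
Compare {A, B}: crew travel cost 192 + fixed 16 = 208.
All other subsets cost ≥ 189. Minimum total cost: 181.

181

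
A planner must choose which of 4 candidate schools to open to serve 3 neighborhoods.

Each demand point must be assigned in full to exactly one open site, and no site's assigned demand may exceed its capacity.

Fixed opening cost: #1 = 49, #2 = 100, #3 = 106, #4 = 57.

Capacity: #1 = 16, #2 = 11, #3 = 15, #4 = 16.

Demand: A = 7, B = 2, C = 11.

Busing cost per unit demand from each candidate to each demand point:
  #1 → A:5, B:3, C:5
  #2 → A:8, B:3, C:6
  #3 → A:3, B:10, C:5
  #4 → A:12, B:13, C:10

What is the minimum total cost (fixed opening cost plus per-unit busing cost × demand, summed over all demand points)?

Open {#1, #3}; cheapest assignment that respects the capacities:
  #1 (cap 16, load 13): B, C — cost 2×3 + 11×5 = 61
  #3 (cap 15, load 7): A — cost 7×3 = 21
  Shipping 82, fixed 155 → total 237.
  Any other capacity-feasible assignment to {#1, #3} ships for at least 82.
Compare {#1, #4}: its best feasible assignment gives total 251.
Compare {#1, #2}: its best feasible assignment gives total 256.
Every other set of open sites that can feasibly serve all demand totals ≥ 251 even under its best assignment. Minimum: 237.

237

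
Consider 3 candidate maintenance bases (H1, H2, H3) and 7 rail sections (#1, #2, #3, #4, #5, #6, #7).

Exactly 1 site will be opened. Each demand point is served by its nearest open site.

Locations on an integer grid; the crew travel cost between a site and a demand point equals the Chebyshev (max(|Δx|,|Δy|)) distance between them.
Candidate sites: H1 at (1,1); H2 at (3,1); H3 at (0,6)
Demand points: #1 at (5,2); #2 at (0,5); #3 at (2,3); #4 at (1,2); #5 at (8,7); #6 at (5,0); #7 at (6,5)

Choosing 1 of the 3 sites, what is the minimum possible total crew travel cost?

Open {H2}.
  #1→H2 2, #2→H2 4, #3→H2 2, #4→H2 2, #5→H2 6, #6→H2 2, #7→H2 4  ⇒ total 22.
Compare {H1}: total 27.
Compare {H3}: total 33.

22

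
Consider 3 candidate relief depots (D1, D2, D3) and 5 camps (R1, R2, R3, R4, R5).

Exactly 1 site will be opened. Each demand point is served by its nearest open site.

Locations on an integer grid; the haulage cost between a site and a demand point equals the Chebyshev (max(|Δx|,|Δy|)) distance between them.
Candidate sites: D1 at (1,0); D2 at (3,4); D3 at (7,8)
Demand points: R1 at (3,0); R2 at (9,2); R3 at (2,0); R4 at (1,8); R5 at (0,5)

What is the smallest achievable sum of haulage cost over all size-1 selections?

Open {D2}.
  R1→D2 4, R2→D2 6, R3→D2 4, R4→D2 4, R5→D2 3  ⇒ total 21.
Compare {D1}: total 24.
Compare {D3}: total 35.

21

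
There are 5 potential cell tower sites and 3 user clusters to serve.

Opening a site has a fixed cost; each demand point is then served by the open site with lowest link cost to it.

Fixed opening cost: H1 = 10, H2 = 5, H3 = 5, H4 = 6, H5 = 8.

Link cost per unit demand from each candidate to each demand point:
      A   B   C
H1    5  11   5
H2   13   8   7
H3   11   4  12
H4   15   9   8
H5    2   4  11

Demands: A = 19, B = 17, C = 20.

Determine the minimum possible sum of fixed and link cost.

224

Open {H1, H5}: assign each demand point to its cheapest open site.
  A→H5 19×2=38, B→H5 17×4=68, C→H1 20×5=100
  link cost 206, fixed 18 → total 224.
Compare {H1, H2, H5}: link cost 206 + fixed 23 = 229.
Compare {H1, H3, H5}: link cost 206 + fixed 23 = 229.
Compare {H1, H4, H5}: link cost 206 + fixed 24 = 230.
All other subsets cost ≥ 229. Minimum total cost: 224.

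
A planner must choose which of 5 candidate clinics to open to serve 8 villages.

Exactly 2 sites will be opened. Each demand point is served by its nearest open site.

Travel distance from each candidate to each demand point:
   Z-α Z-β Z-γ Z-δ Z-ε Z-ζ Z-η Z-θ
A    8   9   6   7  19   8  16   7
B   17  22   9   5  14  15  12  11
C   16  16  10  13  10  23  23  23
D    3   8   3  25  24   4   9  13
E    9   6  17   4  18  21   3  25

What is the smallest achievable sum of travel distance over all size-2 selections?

54

Open {D, E}.
  Z-α→D 3, Z-β→E 6, Z-γ→D 3, Z-δ→E 4, Z-ε→E 18, Z-ζ→D 4, Z-η→E 3, Z-θ→D 13  ⇒ total 54.
Compare {B, D}: total 57.
Compare {A, D}: total 60.
No size-2 selection does better; minimum is 54.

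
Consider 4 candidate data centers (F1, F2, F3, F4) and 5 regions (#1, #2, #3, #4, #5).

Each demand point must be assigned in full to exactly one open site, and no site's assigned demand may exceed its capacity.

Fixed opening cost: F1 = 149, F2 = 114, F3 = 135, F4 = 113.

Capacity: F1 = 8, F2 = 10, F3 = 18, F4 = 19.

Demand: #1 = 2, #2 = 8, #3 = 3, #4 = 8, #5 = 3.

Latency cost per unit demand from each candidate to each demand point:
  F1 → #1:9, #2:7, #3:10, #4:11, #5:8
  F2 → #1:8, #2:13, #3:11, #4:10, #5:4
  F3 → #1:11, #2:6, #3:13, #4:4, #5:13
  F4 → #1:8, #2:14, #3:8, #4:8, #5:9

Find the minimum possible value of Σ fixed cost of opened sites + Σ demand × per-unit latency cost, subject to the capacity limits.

Open {F2, F3}; cheapest assignment that respects the capacities:
  F2 (cap 10, load 8): #1, #3, #5 — cost 2×8 + 3×11 + 3×4 = 61
  F3 (cap 18, load 16): #2, #4 — cost 8×6 + 8×4 = 80
  Shipping 141, fixed 249 → total 390.
  Any other capacity-feasible assignment to {F2, F3} ships for at least 141.
Compare {F3, F4}: its best feasible assignment gives total 395.
Compare {F1, F3}: its best feasible assignment gives total 436.
Every other set of open sites that can feasibly serve all demand totals ≥ 395 even under its best assignment. Minimum: 390.

390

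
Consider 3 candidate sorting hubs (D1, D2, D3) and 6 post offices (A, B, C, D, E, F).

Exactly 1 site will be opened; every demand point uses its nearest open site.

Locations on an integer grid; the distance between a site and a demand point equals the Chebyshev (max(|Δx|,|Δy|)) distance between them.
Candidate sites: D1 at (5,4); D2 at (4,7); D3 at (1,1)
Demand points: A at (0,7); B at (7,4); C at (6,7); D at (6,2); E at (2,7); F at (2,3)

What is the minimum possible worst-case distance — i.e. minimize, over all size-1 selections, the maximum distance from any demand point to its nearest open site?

Open {D1}.
  Farthest demand point is A at distance 5 (to D1); all others are ≤ 5.
With {D2} the worst case is 5.
With {D3} the worst case is 6.
No size-1 selection achieves below 5.

5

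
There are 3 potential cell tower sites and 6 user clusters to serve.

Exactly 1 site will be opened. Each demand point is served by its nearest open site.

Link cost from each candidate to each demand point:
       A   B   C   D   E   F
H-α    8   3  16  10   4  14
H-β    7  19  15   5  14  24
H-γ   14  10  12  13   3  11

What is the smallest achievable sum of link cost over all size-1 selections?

55

Open {H-α}.
  A→H-α 8, B→H-α 3, C→H-α 16, D→H-α 10, E→H-α 4, F→H-α 14  ⇒ total 55.
Compare {H-γ}: total 63.
Compare {H-β}: total 84.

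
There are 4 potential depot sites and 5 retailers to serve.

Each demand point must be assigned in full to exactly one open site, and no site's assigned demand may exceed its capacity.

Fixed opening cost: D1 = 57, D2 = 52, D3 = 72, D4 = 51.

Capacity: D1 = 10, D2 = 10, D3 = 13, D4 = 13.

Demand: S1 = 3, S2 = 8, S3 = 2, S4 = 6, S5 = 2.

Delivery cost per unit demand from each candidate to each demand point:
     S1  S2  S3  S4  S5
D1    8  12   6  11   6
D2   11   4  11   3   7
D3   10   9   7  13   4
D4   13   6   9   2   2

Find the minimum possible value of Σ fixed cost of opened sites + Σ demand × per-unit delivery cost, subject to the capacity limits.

208

Open {D2, D4}; cheapest assignment that respects the capacities:
  D2 (cap 10, load 8): S2 — cost 8×4 = 32
  D4 (cap 13, load 13): S1, S3, S4, S5 — cost 3×13 + 2×9 + 6×2 + 2×2 = 73
  Shipping 105, fixed 103 → total 208.
  Any other capacity-feasible assignment to {D2, D4} ships for at least 105.
Compare {D1, D2, D4}: its best feasible assignment gives total 244.
Compare {D3, D4}: its best feasible assignment gives total 255.
Every other set of open sites that can feasibly serve all demand totals ≥ 244 even under its best assignment. Minimum: 208.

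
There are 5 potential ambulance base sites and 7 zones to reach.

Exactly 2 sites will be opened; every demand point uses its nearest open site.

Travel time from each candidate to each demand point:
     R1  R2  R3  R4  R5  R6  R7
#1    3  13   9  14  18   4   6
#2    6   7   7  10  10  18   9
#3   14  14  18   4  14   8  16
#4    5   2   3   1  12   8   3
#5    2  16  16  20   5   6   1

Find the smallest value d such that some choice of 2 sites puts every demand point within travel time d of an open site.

6

Open {#4, #5}.
  Farthest demand point is R6 at travel time 6 (to #5); all others are ≤ 6.
With {#1, #2} the worst case is 10.
With {#2, #3} the worst case is 10.
No size-2 selection achieves below 6.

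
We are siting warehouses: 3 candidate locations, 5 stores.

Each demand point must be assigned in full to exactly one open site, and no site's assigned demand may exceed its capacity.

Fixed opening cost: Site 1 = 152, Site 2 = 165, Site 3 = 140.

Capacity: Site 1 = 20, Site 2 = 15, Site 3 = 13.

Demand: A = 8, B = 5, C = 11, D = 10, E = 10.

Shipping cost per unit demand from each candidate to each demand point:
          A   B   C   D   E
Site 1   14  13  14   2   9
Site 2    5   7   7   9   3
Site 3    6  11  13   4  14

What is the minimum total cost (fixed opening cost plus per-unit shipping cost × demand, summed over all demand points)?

747

Open {Site 1, Site 2, Site 3}; cheapest assignment that respects the capacities:
  Site 1 (cap 20, load 20): D, E — cost 10×2 + 10×9 = 110
  Site 2 (cap 15, load 11): C — cost 11×7 = 77
  Site 3 (cap 13, load 13): A, B — cost 8×6 + 5×11 = 103
  Shipping 290, fixed 457 → total 747.
  Any other capacity-feasible assignment to {Site 1, Site 2, Site 3} ships for at least 290.
Total demand is 44 and no other set of sites has combined capacity ≥ 44, so {Site 1, Site 2, Site 3} is the only feasible choice of open sites. Minimum: 747.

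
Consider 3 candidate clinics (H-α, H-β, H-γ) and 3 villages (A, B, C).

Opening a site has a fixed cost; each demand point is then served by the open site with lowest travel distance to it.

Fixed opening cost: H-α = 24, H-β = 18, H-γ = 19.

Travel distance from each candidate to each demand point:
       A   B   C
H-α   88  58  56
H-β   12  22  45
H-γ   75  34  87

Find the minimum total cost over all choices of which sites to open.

Open {H-β}: assign each demand point to its cheapest open site.
  A→H-β 12, B→H-β 22, C→H-β 45
  travel distance 79, fixed 18 → total 97.
Compare {H-β, H-γ}: travel distance 79 + fixed 37 = 116.
Compare {H-α, H-β}: travel distance 79 + fixed 42 = 121.
Compare {H-α, H-β, H-γ}: travel distance 79 + fixed 61 = 140.
All other subsets cost ≥ 116. Minimum total cost: 97.

97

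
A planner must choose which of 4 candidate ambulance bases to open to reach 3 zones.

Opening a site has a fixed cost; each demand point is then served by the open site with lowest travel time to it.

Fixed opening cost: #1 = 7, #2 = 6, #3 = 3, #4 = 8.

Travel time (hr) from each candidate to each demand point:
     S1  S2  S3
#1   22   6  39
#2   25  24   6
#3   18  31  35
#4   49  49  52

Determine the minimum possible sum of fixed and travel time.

46

Open {#1, #2, #3}: assign each demand point to its cheapest open site.
  S1→#3 18, S2→#1 6, S3→#2 6
  travel time 30, fixed 16 → total 46.
Compare {#1, #2}: travel time 34 + fixed 13 = 47.
Compare {#1, #2, #3, #4}: travel time 30 + fixed 24 = 54.
Compare {#1, #2, #4}: travel time 34 + fixed 21 = 55.
All other subsets cost ≥ 47. Minimum total cost: 46.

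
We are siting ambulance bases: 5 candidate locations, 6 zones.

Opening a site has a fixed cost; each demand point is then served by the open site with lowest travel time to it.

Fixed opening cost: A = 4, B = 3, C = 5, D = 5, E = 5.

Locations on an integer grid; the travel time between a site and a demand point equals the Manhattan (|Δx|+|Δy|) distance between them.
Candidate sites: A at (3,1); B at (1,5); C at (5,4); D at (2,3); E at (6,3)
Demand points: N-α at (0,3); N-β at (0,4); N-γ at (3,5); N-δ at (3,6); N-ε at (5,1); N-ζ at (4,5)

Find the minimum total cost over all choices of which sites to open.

22

Open {A, B}: assign each demand point to its cheapest open site.
  N-α→B 3, N-β→B 2, N-γ→B 2, N-δ→B 3, N-ε→A 2, N-ζ→B 3
  travel time 15, fixed 7 → total 22.
Compare {B, C}: travel time 15 + fixed 8 = 23.
Compare {B}: travel time 21 + fixed 3 = 24.
Compare {B, E}: travel time 16 + fixed 8 = 24.
All other subsets cost ≥ 23. Minimum total cost: 22.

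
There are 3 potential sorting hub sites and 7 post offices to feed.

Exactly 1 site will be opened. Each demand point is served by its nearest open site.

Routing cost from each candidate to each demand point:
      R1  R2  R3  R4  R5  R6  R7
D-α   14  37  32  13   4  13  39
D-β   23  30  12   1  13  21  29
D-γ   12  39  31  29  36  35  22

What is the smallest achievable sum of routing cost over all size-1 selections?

Open {D-β}.
  R1→D-β 23, R2→D-β 30, R3→D-β 12, R4→D-β 1, R5→D-β 13, R6→D-β 21, R7→D-β 29  ⇒ total 129.
Compare {D-α}: total 152.
Compare {D-γ}: total 204.

129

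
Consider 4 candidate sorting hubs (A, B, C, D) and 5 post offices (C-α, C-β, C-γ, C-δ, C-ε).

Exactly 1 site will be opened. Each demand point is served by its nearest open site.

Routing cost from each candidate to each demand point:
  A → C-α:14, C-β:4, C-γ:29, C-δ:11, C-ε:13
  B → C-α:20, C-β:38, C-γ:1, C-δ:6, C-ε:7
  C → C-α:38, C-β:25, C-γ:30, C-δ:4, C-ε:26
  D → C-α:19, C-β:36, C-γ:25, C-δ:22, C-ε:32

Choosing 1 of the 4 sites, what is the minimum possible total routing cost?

Open {A}.
  C-α→A 14, C-β→A 4, C-γ→A 29, C-δ→A 11, C-ε→A 13  ⇒ total 71.
Compare {B}: total 72.
Compare {C}: total 123.
No size-1 selection does better; minimum is 71.

71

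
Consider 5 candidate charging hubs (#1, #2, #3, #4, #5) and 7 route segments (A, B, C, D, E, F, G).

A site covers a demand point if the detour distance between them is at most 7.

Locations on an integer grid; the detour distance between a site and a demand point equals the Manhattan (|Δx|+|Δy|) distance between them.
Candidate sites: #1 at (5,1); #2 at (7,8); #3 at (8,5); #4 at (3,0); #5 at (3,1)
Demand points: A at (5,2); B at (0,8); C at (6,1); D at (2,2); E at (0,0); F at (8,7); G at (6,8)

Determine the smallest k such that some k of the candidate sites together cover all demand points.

Coverage sets (demand points within 7 of each site):
  #1: {A, C, D, E}
  #2: {B, F, G}
  #3: {A, C, F, G}
  #4: {A, C, D, E}
  #5: {A, C, D, E}
No single site covers all 7 demand points.
But {#1, #2} covers everything, so the minimum is 2.

2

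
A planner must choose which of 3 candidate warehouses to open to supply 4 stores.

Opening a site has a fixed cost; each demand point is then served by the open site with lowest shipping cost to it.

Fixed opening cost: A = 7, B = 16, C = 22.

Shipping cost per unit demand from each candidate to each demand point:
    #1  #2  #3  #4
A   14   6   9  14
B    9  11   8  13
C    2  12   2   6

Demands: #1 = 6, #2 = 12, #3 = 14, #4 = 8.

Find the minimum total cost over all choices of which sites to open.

Open {A, C}: assign each demand point to its cheapest open site.
  #1→C 6×2=12, #2→A 12×6=72, #3→C 14×2=28, #4→C 8×6=48
  shipping cost 160, fixed 29 → total 189.
Compare {A, B, C}: shipping cost 160 + fixed 45 = 205.
Compare {C}: shipping cost 232 + fixed 22 = 254.
Compare {B, C}: shipping cost 220 + fixed 38 = 258.
All other subsets cost ≥ 205. Minimum total cost: 189.

189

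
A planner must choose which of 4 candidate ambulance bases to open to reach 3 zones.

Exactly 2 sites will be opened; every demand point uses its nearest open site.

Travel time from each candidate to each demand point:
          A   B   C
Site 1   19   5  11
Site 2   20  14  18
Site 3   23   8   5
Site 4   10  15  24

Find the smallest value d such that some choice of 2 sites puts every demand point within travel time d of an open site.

Open {Site 3, Site 4}.
  Farthest demand point is A at travel time 10 (to Site 4); all others are ≤ 10.
With {Site 1, Site 4} the worst case is 11.
With {Site 2, Site 4} the worst case is 18.
No size-2 selection achieves below 10.

10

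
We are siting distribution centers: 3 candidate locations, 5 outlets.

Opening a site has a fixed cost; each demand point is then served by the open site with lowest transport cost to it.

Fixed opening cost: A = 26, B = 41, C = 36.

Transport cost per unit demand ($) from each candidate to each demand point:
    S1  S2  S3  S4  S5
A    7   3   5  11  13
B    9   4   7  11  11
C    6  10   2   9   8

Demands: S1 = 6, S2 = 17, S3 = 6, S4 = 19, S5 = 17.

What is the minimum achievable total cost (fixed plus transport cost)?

468

Open {A, C}: assign each demand point to its cheapest open site.
  S1→C 6×6=36, S2→A 17×3=51, S3→C 6×2=12, S4→C 19×9=171, S5→C 17×8=136
  transport cost 406, fixed 62 → total 468.
Compare {B, C}: transport cost 423 + fixed 77 = 500.
Compare {A, B, C}: transport cost 406 + fixed 103 = 509.
Compare {C}: transport cost 525 + fixed 36 = 561.
All other subsets cost ≥ 500. Minimum total cost: 468.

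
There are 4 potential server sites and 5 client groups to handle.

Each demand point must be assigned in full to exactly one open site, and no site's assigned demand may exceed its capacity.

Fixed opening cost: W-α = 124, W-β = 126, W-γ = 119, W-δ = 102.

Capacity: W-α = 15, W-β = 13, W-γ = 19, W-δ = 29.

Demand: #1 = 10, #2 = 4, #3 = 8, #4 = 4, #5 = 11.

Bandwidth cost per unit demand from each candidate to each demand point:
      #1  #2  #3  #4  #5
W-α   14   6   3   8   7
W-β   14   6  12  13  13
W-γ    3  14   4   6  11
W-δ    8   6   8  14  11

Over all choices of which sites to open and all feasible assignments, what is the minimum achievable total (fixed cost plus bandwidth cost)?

484

Open {W-γ, W-δ}; cheapest assignment that respects the capacities:
  W-γ (cap 19, load 18): #1, #3 — cost 10×3 + 8×4 = 62
  W-δ (cap 29, load 19): #2, #4, #5 — cost 4×6 + 4×14 + 11×11 = 201
  Shipping 263, fixed 221 → total 484.
  Any other capacity-feasible assignment to {W-γ, W-δ} ships for at least 263.
Compare {W-α, W-δ}: its best feasible assignment gives total 503.
Compare {W-α, W-γ, W-δ}: its best feasible assignment gives total 540.
Every other set of open sites that can feasibly serve all demand totals ≥ 503 even under its best assignment. Minimum: 484.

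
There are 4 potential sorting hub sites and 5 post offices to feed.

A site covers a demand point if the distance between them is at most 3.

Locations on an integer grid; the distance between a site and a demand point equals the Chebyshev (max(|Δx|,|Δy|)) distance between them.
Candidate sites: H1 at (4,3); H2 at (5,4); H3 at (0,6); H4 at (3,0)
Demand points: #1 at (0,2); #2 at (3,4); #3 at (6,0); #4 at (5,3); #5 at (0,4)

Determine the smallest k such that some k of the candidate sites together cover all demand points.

Coverage sets (demand points within 3 of each site):
  H1: {#2, #3, #4}
  H2: {#2, #4}
  H3: {#2, #5}
  H4: {#1, #3, #4}
No single site covers all 5 demand points.
But {H3, H4} covers everything, so the minimum is 2.

2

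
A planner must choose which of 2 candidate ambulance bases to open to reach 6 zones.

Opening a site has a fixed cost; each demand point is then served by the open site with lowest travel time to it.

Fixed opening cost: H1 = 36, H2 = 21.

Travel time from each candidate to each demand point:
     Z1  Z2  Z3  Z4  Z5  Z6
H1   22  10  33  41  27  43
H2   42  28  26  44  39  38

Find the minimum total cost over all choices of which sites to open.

Open {H1}: assign each demand point to its cheapest open site.
  Z1→H1 22, Z2→H1 10, Z3→H1 33, Z4→H1 41, Z5→H1 27, Z6→H1 43
  travel time 176, fixed 36 → total 212.
Compare {H1, H2}: travel time 164 + fixed 57 = 221.
Compare {H2}: travel time 217 + fixed 21 = 238.

212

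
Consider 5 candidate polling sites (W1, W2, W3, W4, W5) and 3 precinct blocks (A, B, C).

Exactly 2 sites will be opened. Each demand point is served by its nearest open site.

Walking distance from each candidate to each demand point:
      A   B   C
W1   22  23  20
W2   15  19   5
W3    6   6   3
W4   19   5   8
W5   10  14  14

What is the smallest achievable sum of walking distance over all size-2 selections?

14

Open {W3, W4}.
  A→W3 6, B→W4 5, C→W3 3  ⇒ total 14.
Compare {W1, W3}: total 15.
Compare {W2, W3}: total 15.
No size-2 selection does better; minimum is 14.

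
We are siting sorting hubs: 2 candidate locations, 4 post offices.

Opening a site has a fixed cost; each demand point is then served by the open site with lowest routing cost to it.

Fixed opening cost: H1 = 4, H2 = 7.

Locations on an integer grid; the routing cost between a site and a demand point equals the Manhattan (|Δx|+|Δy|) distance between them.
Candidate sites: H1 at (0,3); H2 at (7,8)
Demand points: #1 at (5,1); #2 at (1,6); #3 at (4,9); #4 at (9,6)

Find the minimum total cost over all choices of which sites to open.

Open {H1, H2}: assign each demand point to its cheapest open site.
  #1→H1 7, #2→H1 4, #3→H2 4, #4→H2 4
  routing cost 19, fixed 11 → total 30.
Compare {H2}: routing cost 25 + fixed 7 = 32.
Compare {H1}: routing cost 33 + fixed 4 = 37.

30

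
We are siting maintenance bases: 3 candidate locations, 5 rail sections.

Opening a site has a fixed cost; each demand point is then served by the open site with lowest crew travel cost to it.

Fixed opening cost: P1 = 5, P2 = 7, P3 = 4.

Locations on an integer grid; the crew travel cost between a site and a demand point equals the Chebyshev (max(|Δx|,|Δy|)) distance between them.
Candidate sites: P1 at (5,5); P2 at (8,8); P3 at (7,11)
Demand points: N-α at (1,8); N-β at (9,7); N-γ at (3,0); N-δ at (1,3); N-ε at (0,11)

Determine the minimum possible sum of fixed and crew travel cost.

Open {P1}: assign each demand point to its cheapest open site.
  N-α→P1 4, N-β→P1 4, N-γ→P1 5, N-δ→P1 4, N-ε→P1 6
  crew travel cost 23, fixed 5 → total 28.
Compare {P1, P2}: crew travel cost 20 + fixed 12 = 32.
Compare {P1, P3}: crew travel cost 23 + fixed 9 = 32.
Compare {P1, P2, P3}: crew travel cost 20 + fixed 16 = 36.
All other subsets cost ≥ 32. Minimum total cost: 28.

28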